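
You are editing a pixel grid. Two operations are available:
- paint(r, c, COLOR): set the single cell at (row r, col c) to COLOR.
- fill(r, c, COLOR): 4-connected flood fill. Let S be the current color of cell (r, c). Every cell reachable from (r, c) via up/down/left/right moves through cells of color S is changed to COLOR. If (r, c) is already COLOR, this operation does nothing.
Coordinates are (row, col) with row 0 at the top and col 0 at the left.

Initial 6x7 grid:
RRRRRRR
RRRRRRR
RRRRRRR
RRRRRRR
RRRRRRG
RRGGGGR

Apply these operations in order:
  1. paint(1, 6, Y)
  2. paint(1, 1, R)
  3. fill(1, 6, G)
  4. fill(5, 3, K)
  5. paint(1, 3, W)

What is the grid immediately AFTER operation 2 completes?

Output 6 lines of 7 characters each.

Answer: RRRRRRR
RRRRRRY
RRRRRRR
RRRRRRR
RRRRRRG
RRGGGGR

Derivation:
After op 1 paint(1,6,Y):
RRRRRRR
RRRRRRY
RRRRRRR
RRRRRRR
RRRRRRG
RRGGGGR
After op 2 paint(1,1,R):
RRRRRRR
RRRRRRY
RRRRRRR
RRRRRRR
RRRRRRG
RRGGGGR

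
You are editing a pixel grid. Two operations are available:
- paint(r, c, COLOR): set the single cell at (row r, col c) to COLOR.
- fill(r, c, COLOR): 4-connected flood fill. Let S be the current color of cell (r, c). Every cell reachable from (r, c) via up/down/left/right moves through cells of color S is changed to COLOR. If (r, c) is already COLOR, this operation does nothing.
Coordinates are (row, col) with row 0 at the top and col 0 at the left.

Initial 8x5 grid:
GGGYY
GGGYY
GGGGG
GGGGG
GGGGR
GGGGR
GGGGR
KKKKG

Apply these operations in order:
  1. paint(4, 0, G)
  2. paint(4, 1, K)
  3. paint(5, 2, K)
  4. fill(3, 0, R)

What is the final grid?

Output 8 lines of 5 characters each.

After op 1 paint(4,0,G):
GGGYY
GGGYY
GGGGG
GGGGG
GGGGR
GGGGR
GGGGR
KKKKG
After op 2 paint(4,1,K):
GGGYY
GGGYY
GGGGG
GGGGG
GKGGR
GGGGR
GGGGR
KKKKG
After op 3 paint(5,2,K):
GGGYY
GGGYY
GGGGG
GGGGG
GKGGR
GGKGR
GGGGR
KKKKG
After op 4 fill(3,0,R) [26 cells changed]:
RRRYY
RRRYY
RRRRR
RRRRR
RKRRR
RRKRR
RRRRR
KKKKG

Answer: RRRYY
RRRYY
RRRRR
RRRRR
RKRRR
RRKRR
RRRRR
KKKKG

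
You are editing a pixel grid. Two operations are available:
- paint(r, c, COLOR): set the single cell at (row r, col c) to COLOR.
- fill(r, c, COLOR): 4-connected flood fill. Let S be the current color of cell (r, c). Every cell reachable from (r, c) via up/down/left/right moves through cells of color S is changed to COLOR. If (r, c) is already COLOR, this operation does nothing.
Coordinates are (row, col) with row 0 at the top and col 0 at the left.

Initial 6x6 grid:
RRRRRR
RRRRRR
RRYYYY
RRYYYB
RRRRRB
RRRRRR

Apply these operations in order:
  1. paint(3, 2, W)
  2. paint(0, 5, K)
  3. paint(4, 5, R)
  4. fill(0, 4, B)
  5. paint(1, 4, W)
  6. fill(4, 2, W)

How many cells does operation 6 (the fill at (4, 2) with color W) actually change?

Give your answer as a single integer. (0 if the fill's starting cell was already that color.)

Answer: 26

Derivation:
After op 1 paint(3,2,W):
RRRRRR
RRRRRR
RRYYYY
RRWYYB
RRRRRB
RRRRRR
After op 2 paint(0,5,K):
RRRRRK
RRRRRR
RRYYYY
RRWYYB
RRRRRB
RRRRRR
After op 3 paint(4,5,R):
RRRRRK
RRRRRR
RRYYYY
RRWYYB
RRRRRR
RRRRRR
After op 4 fill(0,4,B) [27 cells changed]:
BBBBBK
BBBBBB
BBYYYY
BBWYYB
BBBBBB
BBBBBB
After op 5 paint(1,4,W):
BBBBBK
BBBBWB
BBYYYY
BBWYYB
BBBBBB
BBBBBB
After op 6 fill(4,2,W) [26 cells changed]:
WWWWWK
WWWWWB
WWYYYY
WWWYYW
WWWWWW
WWWWWW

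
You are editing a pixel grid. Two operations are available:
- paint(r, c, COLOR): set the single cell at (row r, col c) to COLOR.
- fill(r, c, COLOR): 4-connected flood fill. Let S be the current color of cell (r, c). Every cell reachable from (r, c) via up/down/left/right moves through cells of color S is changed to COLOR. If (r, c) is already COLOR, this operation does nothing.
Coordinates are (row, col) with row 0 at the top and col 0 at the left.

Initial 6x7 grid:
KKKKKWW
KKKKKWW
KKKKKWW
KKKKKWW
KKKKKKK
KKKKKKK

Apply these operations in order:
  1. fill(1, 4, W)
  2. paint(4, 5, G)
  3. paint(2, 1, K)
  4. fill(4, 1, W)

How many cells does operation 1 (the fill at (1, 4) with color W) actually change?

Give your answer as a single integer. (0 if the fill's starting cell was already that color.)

After op 1 fill(1,4,W) [34 cells changed]:
WWWWWWW
WWWWWWW
WWWWWWW
WWWWWWW
WWWWWWW
WWWWWWW

Answer: 34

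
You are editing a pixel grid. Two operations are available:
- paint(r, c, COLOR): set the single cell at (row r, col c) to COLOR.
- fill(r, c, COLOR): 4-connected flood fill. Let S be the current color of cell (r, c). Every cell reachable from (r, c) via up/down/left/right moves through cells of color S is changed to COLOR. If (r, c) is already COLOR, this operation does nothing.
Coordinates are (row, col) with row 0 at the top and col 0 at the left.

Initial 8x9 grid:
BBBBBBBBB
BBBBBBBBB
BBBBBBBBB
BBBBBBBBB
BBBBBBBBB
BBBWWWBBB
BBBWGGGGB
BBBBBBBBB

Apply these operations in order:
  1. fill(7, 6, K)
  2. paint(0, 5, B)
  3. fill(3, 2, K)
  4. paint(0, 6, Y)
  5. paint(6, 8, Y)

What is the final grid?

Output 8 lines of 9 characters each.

After op 1 fill(7,6,K) [64 cells changed]:
KKKKKKKKK
KKKKKKKKK
KKKKKKKKK
KKKKKKKKK
KKKKKKKKK
KKKWWWKKK
KKKWGGGGK
KKKKKKKKK
After op 2 paint(0,5,B):
KKKKKBKKK
KKKKKKKKK
KKKKKKKKK
KKKKKKKKK
KKKKKKKKK
KKKWWWKKK
KKKWGGGGK
KKKKKKKKK
After op 3 fill(3,2,K) [0 cells changed]:
KKKKKBKKK
KKKKKKKKK
KKKKKKKKK
KKKKKKKKK
KKKKKKKKK
KKKWWWKKK
KKKWGGGGK
KKKKKKKKK
After op 4 paint(0,6,Y):
KKKKKBYKK
KKKKKKKKK
KKKKKKKKK
KKKKKKKKK
KKKKKKKKK
KKKWWWKKK
KKKWGGGGK
KKKKKKKKK
After op 5 paint(6,8,Y):
KKKKKBYKK
KKKKKKKKK
KKKKKKKKK
KKKKKKKKK
KKKKKKKKK
KKKWWWKKK
KKKWGGGGY
KKKKKKKKK

Answer: KKKKKBYKK
KKKKKKKKK
KKKKKKKKK
KKKKKKKKK
KKKKKKKKK
KKKWWWKKK
KKKWGGGGY
KKKKKKKKK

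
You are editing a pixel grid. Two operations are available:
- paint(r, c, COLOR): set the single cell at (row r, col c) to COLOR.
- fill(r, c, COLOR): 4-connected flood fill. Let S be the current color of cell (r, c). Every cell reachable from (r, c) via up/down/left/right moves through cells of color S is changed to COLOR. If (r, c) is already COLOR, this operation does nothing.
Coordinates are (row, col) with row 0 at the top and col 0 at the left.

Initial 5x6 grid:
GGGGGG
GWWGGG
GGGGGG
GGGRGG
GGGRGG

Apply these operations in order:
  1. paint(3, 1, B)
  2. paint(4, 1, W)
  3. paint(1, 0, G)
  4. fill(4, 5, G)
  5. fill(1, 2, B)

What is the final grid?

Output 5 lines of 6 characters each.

After op 1 paint(3,1,B):
GGGGGG
GWWGGG
GGGGGG
GBGRGG
GGGRGG
After op 2 paint(4,1,W):
GGGGGG
GWWGGG
GGGGGG
GBGRGG
GWGRGG
After op 3 paint(1,0,G):
GGGGGG
GWWGGG
GGGGGG
GBGRGG
GWGRGG
After op 4 fill(4,5,G) [0 cells changed]:
GGGGGG
GWWGGG
GGGGGG
GBGRGG
GWGRGG
After op 5 fill(1,2,B) [2 cells changed]:
GGGGGG
GBBGGG
GGGGGG
GBGRGG
GWGRGG

Answer: GGGGGG
GBBGGG
GGGGGG
GBGRGG
GWGRGG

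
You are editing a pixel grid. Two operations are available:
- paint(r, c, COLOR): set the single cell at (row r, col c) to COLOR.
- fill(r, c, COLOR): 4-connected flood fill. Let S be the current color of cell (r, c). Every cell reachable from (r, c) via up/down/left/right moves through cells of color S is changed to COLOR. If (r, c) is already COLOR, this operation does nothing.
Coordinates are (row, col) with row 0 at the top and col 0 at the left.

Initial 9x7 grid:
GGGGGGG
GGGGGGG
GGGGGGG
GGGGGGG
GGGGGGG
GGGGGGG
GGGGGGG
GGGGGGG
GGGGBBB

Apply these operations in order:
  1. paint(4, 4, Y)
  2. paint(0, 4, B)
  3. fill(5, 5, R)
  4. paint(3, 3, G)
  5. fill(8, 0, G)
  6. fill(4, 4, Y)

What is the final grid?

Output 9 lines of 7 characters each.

After op 1 paint(4,4,Y):
GGGGGGG
GGGGGGG
GGGGGGG
GGGGGGG
GGGGYGG
GGGGGGG
GGGGGGG
GGGGGGG
GGGGBBB
After op 2 paint(0,4,B):
GGGGBGG
GGGGGGG
GGGGGGG
GGGGGGG
GGGGYGG
GGGGGGG
GGGGGGG
GGGGGGG
GGGGBBB
After op 3 fill(5,5,R) [58 cells changed]:
RRRRBRR
RRRRRRR
RRRRRRR
RRRRRRR
RRRRYRR
RRRRRRR
RRRRRRR
RRRRRRR
RRRRBBB
After op 4 paint(3,3,G):
RRRRBRR
RRRRRRR
RRRRRRR
RRRGRRR
RRRRYRR
RRRRRRR
RRRRRRR
RRRRRRR
RRRRBBB
After op 5 fill(8,0,G) [57 cells changed]:
GGGGBGG
GGGGGGG
GGGGGGG
GGGGGGG
GGGGYGG
GGGGGGG
GGGGGGG
GGGGGGG
GGGGBBB
After op 6 fill(4,4,Y) [0 cells changed]:
GGGGBGG
GGGGGGG
GGGGGGG
GGGGGGG
GGGGYGG
GGGGGGG
GGGGGGG
GGGGGGG
GGGGBBB

Answer: GGGGBGG
GGGGGGG
GGGGGGG
GGGGGGG
GGGGYGG
GGGGGGG
GGGGGGG
GGGGGGG
GGGGBBB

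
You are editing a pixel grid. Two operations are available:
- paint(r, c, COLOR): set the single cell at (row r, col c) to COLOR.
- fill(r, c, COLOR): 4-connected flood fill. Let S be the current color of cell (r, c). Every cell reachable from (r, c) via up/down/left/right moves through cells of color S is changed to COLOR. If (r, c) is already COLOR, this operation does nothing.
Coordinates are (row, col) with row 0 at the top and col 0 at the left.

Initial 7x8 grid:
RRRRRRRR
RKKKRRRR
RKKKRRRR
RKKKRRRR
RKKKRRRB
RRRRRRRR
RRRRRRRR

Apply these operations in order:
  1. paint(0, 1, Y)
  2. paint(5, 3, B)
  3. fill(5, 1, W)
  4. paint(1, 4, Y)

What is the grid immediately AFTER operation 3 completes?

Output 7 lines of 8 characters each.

After op 1 paint(0,1,Y):
RYRRRRRR
RKKKRRRR
RKKKRRRR
RKKKRRRR
RKKKRRRB
RRRRRRRR
RRRRRRRR
After op 2 paint(5,3,B):
RYRRRRRR
RKKKRRRR
RKKKRRRR
RKKKRRRR
RKKKRRRB
RRRBRRRR
RRRRRRRR
After op 3 fill(5,1,W) [41 cells changed]:
WYWWWWWW
WKKKWWWW
WKKKWWWW
WKKKWWWW
WKKKWWWB
WWWBWWWW
WWWWWWWW

Answer: WYWWWWWW
WKKKWWWW
WKKKWWWW
WKKKWWWW
WKKKWWWB
WWWBWWWW
WWWWWWWW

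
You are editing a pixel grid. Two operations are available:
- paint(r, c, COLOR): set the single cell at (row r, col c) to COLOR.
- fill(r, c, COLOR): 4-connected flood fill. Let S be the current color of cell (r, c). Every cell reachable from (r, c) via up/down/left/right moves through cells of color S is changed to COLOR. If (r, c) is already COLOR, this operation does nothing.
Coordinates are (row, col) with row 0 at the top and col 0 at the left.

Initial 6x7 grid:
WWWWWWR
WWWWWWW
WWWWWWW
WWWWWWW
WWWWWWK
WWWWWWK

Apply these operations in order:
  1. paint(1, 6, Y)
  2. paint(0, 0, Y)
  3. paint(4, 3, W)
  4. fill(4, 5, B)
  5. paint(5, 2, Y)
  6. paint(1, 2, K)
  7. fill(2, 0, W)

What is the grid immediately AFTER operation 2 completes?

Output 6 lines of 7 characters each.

Answer: YWWWWWR
WWWWWWY
WWWWWWW
WWWWWWW
WWWWWWK
WWWWWWK

Derivation:
After op 1 paint(1,6,Y):
WWWWWWR
WWWWWWY
WWWWWWW
WWWWWWW
WWWWWWK
WWWWWWK
After op 2 paint(0,0,Y):
YWWWWWR
WWWWWWY
WWWWWWW
WWWWWWW
WWWWWWK
WWWWWWK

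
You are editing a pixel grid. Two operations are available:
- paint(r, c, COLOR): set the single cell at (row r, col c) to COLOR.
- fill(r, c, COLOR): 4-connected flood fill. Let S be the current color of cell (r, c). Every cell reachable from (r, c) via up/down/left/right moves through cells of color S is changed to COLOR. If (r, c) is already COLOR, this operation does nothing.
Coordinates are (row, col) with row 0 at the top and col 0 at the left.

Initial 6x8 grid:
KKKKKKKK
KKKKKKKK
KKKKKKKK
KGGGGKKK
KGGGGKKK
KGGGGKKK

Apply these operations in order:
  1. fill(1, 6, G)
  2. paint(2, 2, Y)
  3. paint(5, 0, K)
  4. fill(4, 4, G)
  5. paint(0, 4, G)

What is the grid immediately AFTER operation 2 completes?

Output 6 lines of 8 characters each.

Answer: GGGGGGGG
GGGGGGGG
GGYGGGGG
GGGGGGGG
GGGGGGGG
GGGGGGGG

Derivation:
After op 1 fill(1,6,G) [36 cells changed]:
GGGGGGGG
GGGGGGGG
GGGGGGGG
GGGGGGGG
GGGGGGGG
GGGGGGGG
After op 2 paint(2,2,Y):
GGGGGGGG
GGGGGGGG
GGYGGGGG
GGGGGGGG
GGGGGGGG
GGGGGGGG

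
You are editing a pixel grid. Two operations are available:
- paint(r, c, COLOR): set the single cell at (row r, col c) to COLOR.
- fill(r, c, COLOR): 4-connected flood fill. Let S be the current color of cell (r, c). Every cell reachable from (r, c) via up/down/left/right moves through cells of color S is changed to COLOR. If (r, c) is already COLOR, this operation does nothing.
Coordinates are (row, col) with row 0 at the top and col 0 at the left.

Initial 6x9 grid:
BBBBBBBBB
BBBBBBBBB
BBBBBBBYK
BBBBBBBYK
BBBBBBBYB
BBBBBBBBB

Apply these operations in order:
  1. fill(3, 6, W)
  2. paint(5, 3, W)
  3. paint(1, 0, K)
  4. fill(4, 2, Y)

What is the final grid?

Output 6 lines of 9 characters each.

Answer: YYYYYYYYY
KYYYYYYYY
YYYYYYYYK
YYYYYYYYK
YYYYYYYYY
YYYYYYYYY

Derivation:
After op 1 fill(3,6,W) [49 cells changed]:
WWWWWWWWW
WWWWWWWWW
WWWWWWWYK
WWWWWWWYK
WWWWWWWYW
WWWWWWWWW
After op 2 paint(5,3,W):
WWWWWWWWW
WWWWWWWWW
WWWWWWWYK
WWWWWWWYK
WWWWWWWYW
WWWWWWWWW
After op 3 paint(1,0,K):
WWWWWWWWW
KWWWWWWWW
WWWWWWWYK
WWWWWWWYK
WWWWWWWYW
WWWWWWWWW
After op 4 fill(4,2,Y) [48 cells changed]:
YYYYYYYYY
KYYYYYYYY
YYYYYYYYK
YYYYYYYYK
YYYYYYYYY
YYYYYYYYY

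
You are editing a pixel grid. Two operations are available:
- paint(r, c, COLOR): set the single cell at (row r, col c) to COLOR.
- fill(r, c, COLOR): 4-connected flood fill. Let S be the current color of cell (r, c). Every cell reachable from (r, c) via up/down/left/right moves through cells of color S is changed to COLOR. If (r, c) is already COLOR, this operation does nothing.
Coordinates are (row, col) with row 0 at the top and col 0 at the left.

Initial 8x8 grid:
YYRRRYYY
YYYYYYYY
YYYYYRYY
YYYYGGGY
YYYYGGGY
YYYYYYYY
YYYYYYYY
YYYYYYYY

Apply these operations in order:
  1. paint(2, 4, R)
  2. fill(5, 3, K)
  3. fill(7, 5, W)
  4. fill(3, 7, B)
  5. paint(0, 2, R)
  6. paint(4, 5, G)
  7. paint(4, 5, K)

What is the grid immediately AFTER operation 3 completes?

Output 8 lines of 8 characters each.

Answer: WWRRRWWW
WWWWWWWW
WWWWRRWW
WWWWGGGW
WWWWGGGW
WWWWWWWW
WWWWWWWW
WWWWWWWW

Derivation:
After op 1 paint(2,4,R):
YYRRRYYY
YYYYYYYY
YYYYRRYY
YYYYGGGY
YYYYGGGY
YYYYYYYY
YYYYYYYY
YYYYYYYY
After op 2 fill(5,3,K) [53 cells changed]:
KKRRRKKK
KKKKKKKK
KKKKRRKK
KKKKGGGK
KKKKGGGK
KKKKKKKK
KKKKKKKK
KKKKKKKK
After op 3 fill(7,5,W) [53 cells changed]:
WWRRRWWW
WWWWWWWW
WWWWRRWW
WWWWGGGW
WWWWGGGW
WWWWWWWW
WWWWWWWW
WWWWWWWW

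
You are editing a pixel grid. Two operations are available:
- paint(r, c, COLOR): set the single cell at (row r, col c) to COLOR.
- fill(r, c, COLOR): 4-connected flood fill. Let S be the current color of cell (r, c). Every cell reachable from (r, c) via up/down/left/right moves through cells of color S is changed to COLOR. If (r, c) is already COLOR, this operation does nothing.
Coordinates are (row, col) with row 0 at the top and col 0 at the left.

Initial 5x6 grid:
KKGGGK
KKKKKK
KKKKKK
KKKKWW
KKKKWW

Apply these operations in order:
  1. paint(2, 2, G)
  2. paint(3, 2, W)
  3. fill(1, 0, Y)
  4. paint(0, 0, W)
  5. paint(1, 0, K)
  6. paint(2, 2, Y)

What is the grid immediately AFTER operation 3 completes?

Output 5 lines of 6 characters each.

Answer: YYGGGY
YYYYYY
YYGYYY
YYWYWW
YYYYWW

Derivation:
After op 1 paint(2,2,G):
KKGGGK
KKKKKK
KKGKKK
KKKKWW
KKKKWW
After op 2 paint(3,2,W):
KKGGGK
KKKKKK
KKGKKK
KKWKWW
KKKKWW
After op 3 fill(1,0,Y) [21 cells changed]:
YYGGGY
YYYYYY
YYGYYY
YYWYWW
YYYYWW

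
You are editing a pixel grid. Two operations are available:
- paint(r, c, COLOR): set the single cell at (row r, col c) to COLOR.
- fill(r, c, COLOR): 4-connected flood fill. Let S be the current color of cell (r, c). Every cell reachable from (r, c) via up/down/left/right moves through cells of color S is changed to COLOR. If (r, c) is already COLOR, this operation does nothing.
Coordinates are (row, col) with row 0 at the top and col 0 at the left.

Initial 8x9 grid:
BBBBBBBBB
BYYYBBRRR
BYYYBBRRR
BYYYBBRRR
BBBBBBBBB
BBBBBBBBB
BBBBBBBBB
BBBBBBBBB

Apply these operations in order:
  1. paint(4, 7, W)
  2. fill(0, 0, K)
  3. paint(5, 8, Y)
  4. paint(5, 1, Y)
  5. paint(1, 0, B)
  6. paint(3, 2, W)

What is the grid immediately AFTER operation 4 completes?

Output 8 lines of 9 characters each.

After op 1 paint(4,7,W):
BBBBBBBBB
BYYYBBRRR
BYYYBBRRR
BYYYBBRRR
BBBBBBBWB
BBBBBBBBB
BBBBBBBBB
BBBBBBBBB
After op 2 fill(0,0,K) [53 cells changed]:
KKKKKKKKK
KYYYKKRRR
KYYYKKRRR
KYYYKKRRR
KKKKKKKWK
KKKKKKKKK
KKKKKKKKK
KKKKKKKKK
After op 3 paint(5,8,Y):
KKKKKKKKK
KYYYKKRRR
KYYYKKRRR
KYYYKKRRR
KKKKKKKWK
KKKKKKKKY
KKKKKKKKK
KKKKKKKKK
After op 4 paint(5,1,Y):
KKKKKKKKK
KYYYKKRRR
KYYYKKRRR
KYYYKKRRR
KKKKKKKWK
KYKKKKKKY
KKKKKKKKK
KKKKKKKKK

Answer: KKKKKKKKK
KYYYKKRRR
KYYYKKRRR
KYYYKKRRR
KKKKKKKWK
KYKKKKKKY
KKKKKKKKK
KKKKKKKKK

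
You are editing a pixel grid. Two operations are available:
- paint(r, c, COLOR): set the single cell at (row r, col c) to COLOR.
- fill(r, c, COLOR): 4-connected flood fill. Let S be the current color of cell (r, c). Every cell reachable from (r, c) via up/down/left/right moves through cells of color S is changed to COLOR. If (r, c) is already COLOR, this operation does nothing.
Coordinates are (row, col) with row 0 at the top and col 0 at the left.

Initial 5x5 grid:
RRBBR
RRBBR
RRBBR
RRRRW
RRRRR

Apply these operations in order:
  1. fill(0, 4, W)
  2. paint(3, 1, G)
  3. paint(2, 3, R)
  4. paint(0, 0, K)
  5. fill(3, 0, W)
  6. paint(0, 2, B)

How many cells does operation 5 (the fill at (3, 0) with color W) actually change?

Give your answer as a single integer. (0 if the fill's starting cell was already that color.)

Answer: 14

Derivation:
After op 1 fill(0,4,W) [3 cells changed]:
RRBBW
RRBBW
RRBBW
RRRRW
RRRRR
After op 2 paint(3,1,G):
RRBBW
RRBBW
RRBBW
RGRRW
RRRRR
After op 3 paint(2,3,R):
RRBBW
RRBBW
RRBRW
RGRRW
RRRRR
After op 4 paint(0,0,K):
KRBBW
RRBBW
RRBRW
RGRRW
RRRRR
After op 5 fill(3,0,W) [14 cells changed]:
KWBBW
WWBBW
WWBWW
WGWWW
WWWWW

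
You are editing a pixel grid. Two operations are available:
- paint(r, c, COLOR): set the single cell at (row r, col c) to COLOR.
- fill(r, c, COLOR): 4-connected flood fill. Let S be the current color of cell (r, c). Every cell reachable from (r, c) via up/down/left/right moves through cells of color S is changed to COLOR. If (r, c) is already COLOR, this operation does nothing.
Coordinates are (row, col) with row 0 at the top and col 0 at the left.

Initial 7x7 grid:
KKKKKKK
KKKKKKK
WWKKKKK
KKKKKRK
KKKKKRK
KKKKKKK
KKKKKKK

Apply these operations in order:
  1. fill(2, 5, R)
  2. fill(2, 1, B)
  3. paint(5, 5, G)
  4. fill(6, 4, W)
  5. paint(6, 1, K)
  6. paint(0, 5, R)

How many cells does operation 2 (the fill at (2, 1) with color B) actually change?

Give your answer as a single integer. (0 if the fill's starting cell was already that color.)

After op 1 fill(2,5,R) [45 cells changed]:
RRRRRRR
RRRRRRR
WWRRRRR
RRRRRRR
RRRRRRR
RRRRRRR
RRRRRRR
After op 2 fill(2,1,B) [2 cells changed]:
RRRRRRR
RRRRRRR
BBRRRRR
RRRRRRR
RRRRRRR
RRRRRRR
RRRRRRR

Answer: 2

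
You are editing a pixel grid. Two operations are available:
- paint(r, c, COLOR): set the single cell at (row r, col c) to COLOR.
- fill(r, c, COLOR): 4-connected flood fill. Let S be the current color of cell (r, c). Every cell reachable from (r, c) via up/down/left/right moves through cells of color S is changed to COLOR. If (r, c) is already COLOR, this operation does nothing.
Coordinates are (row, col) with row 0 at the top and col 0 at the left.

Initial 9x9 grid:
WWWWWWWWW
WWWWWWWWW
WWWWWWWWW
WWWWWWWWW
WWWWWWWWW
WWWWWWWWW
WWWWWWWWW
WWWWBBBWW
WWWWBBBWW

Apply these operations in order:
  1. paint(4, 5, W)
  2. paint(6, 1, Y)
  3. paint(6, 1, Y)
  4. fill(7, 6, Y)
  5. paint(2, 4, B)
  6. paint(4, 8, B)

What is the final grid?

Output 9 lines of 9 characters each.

After op 1 paint(4,5,W):
WWWWWWWWW
WWWWWWWWW
WWWWWWWWW
WWWWWWWWW
WWWWWWWWW
WWWWWWWWW
WWWWWWWWW
WWWWBBBWW
WWWWBBBWW
After op 2 paint(6,1,Y):
WWWWWWWWW
WWWWWWWWW
WWWWWWWWW
WWWWWWWWW
WWWWWWWWW
WWWWWWWWW
WYWWWWWWW
WWWWBBBWW
WWWWBBBWW
After op 3 paint(6,1,Y):
WWWWWWWWW
WWWWWWWWW
WWWWWWWWW
WWWWWWWWW
WWWWWWWWW
WWWWWWWWW
WYWWWWWWW
WWWWBBBWW
WWWWBBBWW
After op 4 fill(7,6,Y) [6 cells changed]:
WWWWWWWWW
WWWWWWWWW
WWWWWWWWW
WWWWWWWWW
WWWWWWWWW
WWWWWWWWW
WYWWWWWWW
WWWWYYYWW
WWWWYYYWW
After op 5 paint(2,4,B):
WWWWWWWWW
WWWWWWWWW
WWWWBWWWW
WWWWWWWWW
WWWWWWWWW
WWWWWWWWW
WYWWWWWWW
WWWWYYYWW
WWWWYYYWW
After op 6 paint(4,8,B):
WWWWWWWWW
WWWWWWWWW
WWWWBWWWW
WWWWWWWWW
WWWWWWWWB
WWWWWWWWW
WYWWWWWWW
WWWWYYYWW
WWWWYYYWW

Answer: WWWWWWWWW
WWWWWWWWW
WWWWBWWWW
WWWWWWWWW
WWWWWWWWB
WWWWWWWWW
WYWWWWWWW
WWWWYYYWW
WWWWYYYWW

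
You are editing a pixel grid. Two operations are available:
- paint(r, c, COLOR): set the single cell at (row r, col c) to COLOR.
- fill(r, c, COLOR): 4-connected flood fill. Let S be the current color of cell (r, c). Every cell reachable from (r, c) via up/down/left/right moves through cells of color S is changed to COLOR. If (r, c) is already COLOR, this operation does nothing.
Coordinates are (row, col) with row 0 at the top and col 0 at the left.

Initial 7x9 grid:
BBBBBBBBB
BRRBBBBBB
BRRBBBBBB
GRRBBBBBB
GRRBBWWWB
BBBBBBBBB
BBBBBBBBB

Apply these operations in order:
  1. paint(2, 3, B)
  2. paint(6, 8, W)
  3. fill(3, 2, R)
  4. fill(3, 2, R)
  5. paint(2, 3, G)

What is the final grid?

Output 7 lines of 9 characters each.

Answer: BBBBBBBBB
BRRBBBBBB
BRRGBBBBB
GRRBBBBBB
GRRBBWWWB
BBBBBBBBB
BBBBBBBBW

Derivation:
After op 1 paint(2,3,B):
BBBBBBBBB
BRRBBBBBB
BRRBBBBBB
GRRBBBBBB
GRRBBWWWB
BBBBBBBBB
BBBBBBBBB
After op 2 paint(6,8,W):
BBBBBBBBB
BRRBBBBBB
BRRBBBBBB
GRRBBBBBB
GRRBBWWWB
BBBBBBBBB
BBBBBBBBW
After op 3 fill(3,2,R) [0 cells changed]:
BBBBBBBBB
BRRBBBBBB
BRRBBBBBB
GRRBBBBBB
GRRBBWWWB
BBBBBBBBB
BBBBBBBBW
After op 4 fill(3,2,R) [0 cells changed]:
BBBBBBBBB
BRRBBBBBB
BRRBBBBBB
GRRBBBBBB
GRRBBWWWB
BBBBBBBBB
BBBBBBBBW
After op 5 paint(2,3,G):
BBBBBBBBB
BRRBBBBBB
BRRGBBBBB
GRRBBBBBB
GRRBBWWWB
BBBBBBBBB
BBBBBBBBW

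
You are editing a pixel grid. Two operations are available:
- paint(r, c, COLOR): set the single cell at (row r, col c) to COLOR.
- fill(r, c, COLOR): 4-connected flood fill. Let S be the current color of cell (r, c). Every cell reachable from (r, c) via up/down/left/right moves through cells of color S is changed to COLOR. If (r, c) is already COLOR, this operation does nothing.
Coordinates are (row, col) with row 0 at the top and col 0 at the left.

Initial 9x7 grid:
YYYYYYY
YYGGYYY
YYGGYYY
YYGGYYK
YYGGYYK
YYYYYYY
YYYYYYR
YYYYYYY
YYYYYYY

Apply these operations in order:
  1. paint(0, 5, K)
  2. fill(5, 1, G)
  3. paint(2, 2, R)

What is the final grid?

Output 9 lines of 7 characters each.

After op 1 paint(0,5,K):
YYYYYKY
YYGGYYY
YYGGYYY
YYGGYYK
YYGGYYK
YYYYYYY
YYYYYYR
YYYYYYY
YYYYYYY
After op 2 fill(5,1,G) [51 cells changed]:
GGGGGKG
GGGGGGG
GGGGGGG
GGGGGGK
GGGGGGK
GGGGGGG
GGGGGGR
GGGGGGG
GGGGGGG
After op 3 paint(2,2,R):
GGGGGKG
GGGGGGG
GGRGGGG
GGGGGGK
GGGGGGK
GGGGGGG
GGGGGGR
GGGGGGG
GGGGGGG

Answer: GGGGGKG
GGGGGGG
GGRGGGG
GGGGGGK
GGGGGGK
GGGGGGG
GGGGGGR
GGGGGGG
GGGGGGG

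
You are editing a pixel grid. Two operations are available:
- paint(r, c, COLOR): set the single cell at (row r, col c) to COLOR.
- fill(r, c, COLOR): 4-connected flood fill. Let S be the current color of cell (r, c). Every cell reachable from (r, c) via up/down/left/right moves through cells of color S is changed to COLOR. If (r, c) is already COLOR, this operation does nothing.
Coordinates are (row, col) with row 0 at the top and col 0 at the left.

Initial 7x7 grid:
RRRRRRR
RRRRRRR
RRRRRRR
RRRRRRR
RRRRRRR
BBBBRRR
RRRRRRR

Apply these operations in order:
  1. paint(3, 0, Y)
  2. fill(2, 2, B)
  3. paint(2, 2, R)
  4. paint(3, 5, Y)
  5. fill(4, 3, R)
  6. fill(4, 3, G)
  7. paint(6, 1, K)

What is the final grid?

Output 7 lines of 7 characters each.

After op 1 paint(3,0,Y):
RRRRRRR
RRRRRRR
RRRRRRR
YRRRRRR
RRRRRRR
BBBBRRR
RRRRRRR
After op 2 fill(2,2,B) [44 cells changed]:
BBBBBBB
BBBBBBB
BBBBBBB
YBBBBBB
BBBBBBB
BBBBBBB
BBBBBBB
After op 3 paint(2,2,R):
BBBBBBB
BBBBBBB
BBRBBBB
YBBBBBB
BBBBBBB
BBBBBBB
BBBBBBB
After op 4 paint(3,5,Y):
BBBBBBB
BBBBBBB
BBRBBBB
YBBBBYB
BBBBBBB
BBBBBBB
BBBBBBB
After op 5 fill(4,3,R) [46 cells changed]:
RRRRRRR
RRRRRRR
RRRRRRR
YRRRRYR
RRRRRRR
RRRRRRR
RRRRRRR
After op 6 fill(4,3,G) [47 cells changed]:
GGGGGGG
GGGGGGG
GGGGGGG
YGGGGYG
GGGGGGG
GGGGGGG
GGGGGGG
After op 7 paint(6,1,K):
GGGGGGG
GGGGGGG
GGGGGGG
YGGGGYG
GGGGGGG
GGGGGGG
GKGGGGG

Answer: GGGGGGG
GGGGGGG
GGGGGGG
YGGGGYG
GGGGGGG
GGGGGGG
GKGGGGG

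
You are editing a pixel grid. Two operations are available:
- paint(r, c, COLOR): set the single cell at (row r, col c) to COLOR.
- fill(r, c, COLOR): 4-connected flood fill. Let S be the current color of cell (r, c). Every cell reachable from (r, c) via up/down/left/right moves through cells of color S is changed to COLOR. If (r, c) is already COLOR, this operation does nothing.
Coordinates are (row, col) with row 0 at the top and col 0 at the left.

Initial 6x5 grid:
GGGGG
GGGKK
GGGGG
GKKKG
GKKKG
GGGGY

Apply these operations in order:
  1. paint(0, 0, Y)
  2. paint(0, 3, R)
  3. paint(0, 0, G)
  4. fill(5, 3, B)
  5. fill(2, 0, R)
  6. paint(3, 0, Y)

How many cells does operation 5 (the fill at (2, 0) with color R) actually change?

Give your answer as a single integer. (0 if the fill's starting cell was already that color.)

After op 1 paint(0,0,Y):
YGGGG
GGGKK
GGGGG
GKKKG
GKKKG
GGGGY
After op 2 paint(0,3,R):
YGGRG
GGGKK
GGGGG
GKKKG
GKKKG
GGGGY
After op 3 paint(0,0,G):
GGGRG
GGGKK
GGGGG
GKKKG
GKKKG
GGGGY
After op 4 fill(5,3,B) [19 cells changed]:
BBBRG
BBBKK
BBBBB
BKKKB
BKKKB
BBBBY
After op 5 fill(2,0,R) [19 cells changed]:
RRRRG
RRRKK
RRRRR
RKKKR
RKKKR
RRRRY

Answer: 19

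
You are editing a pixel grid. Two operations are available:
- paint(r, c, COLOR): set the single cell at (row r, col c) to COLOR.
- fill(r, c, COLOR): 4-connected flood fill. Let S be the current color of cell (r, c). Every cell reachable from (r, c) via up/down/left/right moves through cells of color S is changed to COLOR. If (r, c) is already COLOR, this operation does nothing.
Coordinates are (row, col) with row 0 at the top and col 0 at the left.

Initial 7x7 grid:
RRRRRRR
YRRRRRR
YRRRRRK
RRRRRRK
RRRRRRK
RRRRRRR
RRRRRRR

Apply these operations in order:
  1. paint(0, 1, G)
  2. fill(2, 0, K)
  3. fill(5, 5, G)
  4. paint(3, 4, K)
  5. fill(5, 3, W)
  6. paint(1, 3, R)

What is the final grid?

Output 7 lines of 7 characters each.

Answer: RWWWWWW
KWWRWWW
KWWWWWK
WWWWKWK
WWWWWWK
WWWWWWW
WWWWWWW

Derivation:
After op 1 paint(0,1,G):
RGRRRRR
YRRRRRR
YRRRRRK
RRRRRRK
RRRRRRK
RRRRRRR
RRRRRRR
After op 2 fill(2,0,K) [2 cells changed]:
RGRRRRR
KRRRRRR
KRRRRRK
RRRRRRK
RRRRRRK
RRRRRRR
RRRRRRR
After op 3 fill(5,5,G) [42 cells changed]:
RGGGGGG
KGGGGGG
KGGGGGK
GGGGGGK
GGGGGGK
GGGGGGG
GGGGGGG
After op 4 paint(3,4,K):
RGGGGGG
KGGGGGG
KGGGGGK
GGGGKGK
GGGGGGK
GGGGGGG
GGGGGGG
After op 5 fill(5,3,W) [42 cells changed]:
RWWWWWW
KWWWWWW
KWWWWWK
WWWWKWK
WWWWWWK
WWWWWWW
WWWWWWW
After op 6 paint(1,3,R):
RWWWWWW
KWWRWWW
KWWWWWK
WWWWKWK
WWWWWWK
WWWWWWW
WWWWWWW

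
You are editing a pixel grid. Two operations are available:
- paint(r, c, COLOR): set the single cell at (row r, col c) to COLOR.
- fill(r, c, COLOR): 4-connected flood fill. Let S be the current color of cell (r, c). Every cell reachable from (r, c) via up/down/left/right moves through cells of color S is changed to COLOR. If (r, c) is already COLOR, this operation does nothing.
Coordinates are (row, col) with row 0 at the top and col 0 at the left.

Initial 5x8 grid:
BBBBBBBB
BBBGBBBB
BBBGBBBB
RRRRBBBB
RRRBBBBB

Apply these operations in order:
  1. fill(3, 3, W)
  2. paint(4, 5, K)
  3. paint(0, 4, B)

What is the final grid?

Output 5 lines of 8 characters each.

Answer: BBBBBBBB
BBBGBBBB
BBBGBBBB
WWWWBBBB
WWWBBKBB

Derivation:
After op 1 fill(3,3,W) [7 cells changed]:
BBBBBBBB
BBBGBBBB
BBBGBBBB
WWWWBBBB
WWWBBBBB
After op 2 paint(4,5,K):
BBBBBBBB
BBBGBBBB
BBBGBBBB
WWWWBBBB
WWWBBKBB
After op 3 paint(0,4,B):
BBBBBBBB
BBBGBBBB
BBBGBBBB
WWWWBBBB
WWWBBKBB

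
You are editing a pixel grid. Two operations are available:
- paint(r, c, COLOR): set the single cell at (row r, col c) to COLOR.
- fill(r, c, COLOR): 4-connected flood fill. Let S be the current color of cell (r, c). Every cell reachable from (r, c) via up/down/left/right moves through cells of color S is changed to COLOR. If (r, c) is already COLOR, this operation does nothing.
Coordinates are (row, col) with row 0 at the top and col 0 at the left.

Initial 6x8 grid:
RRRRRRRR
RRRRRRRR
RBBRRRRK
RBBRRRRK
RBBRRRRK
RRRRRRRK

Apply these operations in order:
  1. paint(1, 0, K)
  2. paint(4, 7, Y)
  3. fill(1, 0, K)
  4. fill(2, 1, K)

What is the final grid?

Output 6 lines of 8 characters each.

After op 1 paint(1,0,K):
RRRRRRRR
KRRRRRRR
RBBRRRRK
RBBRRRRK
RBBRRRRK
RRRRRRRK
After op 2 paint(4,7,Y):
RRRRRRRR
KRRRRRRR
RBBRRRRK
RBBRRRRK
RBBRRRRY
RRRRRRRK
After op 3 fill(1,0,K) [0 cells changed]:
RRRRRRRR
KRRRRRRR
RBBRRRRK
RBBRRRRK
RBBRRRRY
RRRRRRRK
After op 4 fill(2,1,K) [6 cells changed]:
RRRRRRRR
KRRRRRRR
RKKRRRRK
RKKRRRRK
RKKRRRRY
RRRRRRRK

Answer: RRRRRRRR
KRRRRRRR
RKKRRRRK
RKKRRRRK
RKKRRRRY
RRRRRRRK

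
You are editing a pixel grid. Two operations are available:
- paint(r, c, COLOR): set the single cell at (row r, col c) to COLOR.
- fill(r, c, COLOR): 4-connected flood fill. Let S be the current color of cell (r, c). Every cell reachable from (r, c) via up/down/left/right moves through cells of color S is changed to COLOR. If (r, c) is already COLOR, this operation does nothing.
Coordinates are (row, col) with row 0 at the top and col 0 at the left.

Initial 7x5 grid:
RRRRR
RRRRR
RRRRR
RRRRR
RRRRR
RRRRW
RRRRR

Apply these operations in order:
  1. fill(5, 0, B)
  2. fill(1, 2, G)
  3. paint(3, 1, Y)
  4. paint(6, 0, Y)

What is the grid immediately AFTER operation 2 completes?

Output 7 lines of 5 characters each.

Answer: GGGGG
GGGGG
GGGGG
GGGGG
GGGGG
GGGGW
GGGGG

Derivation:
After op 1 fill(5,0,B) [34 cells changed]:
BBBBB
BBBBB
BBBBB
BBBBB
BBBBB
BBBBW
BBBBB
After op 2 fill(1,2,G) [34 cells changed]:
GGGGG
GGGGG
GGGGG
GGGGG
GGGGG
GGGGW
GGGGG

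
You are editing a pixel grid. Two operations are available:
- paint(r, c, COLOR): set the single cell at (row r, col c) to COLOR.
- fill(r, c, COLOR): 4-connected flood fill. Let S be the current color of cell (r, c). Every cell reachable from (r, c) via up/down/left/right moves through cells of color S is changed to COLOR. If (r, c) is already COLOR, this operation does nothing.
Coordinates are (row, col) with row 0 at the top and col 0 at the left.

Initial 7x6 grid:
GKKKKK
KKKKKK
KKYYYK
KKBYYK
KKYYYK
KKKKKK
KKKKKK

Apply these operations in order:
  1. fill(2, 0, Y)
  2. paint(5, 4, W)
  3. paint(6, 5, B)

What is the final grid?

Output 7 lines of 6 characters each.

Answer: GYYYYY
YYYYYY
YYYYYY
YYBYYY
YYYYYY
YYYYWY
YYYYYB

Derivation:
After op 1 fill(2,0,Y) [32 cells changed]:
GYYYYY
YYYYYY
YYYYYY
YYBYYY
YYYYYY
YYYYYY
YYYYYY
After op 2 paint(5,4,W):
GYYYYY
YYYYYY
YYYYYY
YYBYYY
YYYYYY
YYYYWY
YYYYYY
After op 3 paint(6,5,B):
GYYYYY
YYYYYY
YYYYYY
YYBYYY
YYYYYY
YYYYWY
YYYYYB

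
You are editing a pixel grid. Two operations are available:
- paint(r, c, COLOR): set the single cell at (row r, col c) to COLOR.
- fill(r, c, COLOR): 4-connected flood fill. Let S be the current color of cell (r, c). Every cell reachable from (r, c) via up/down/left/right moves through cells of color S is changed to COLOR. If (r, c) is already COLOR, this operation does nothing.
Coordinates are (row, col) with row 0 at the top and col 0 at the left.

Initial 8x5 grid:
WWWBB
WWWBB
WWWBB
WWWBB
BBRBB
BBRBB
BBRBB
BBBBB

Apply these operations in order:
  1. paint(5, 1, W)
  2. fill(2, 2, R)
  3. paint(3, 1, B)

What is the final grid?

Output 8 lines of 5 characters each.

Answer: RRRBB
RRRBB
RRRBB
RBRBB
BBRBB
BWRBB
BBRBB
BBBBB

Derivation:
After op 1 paint(5,1,W):
WWWBB
WWWBB
WWWBB
WWWBB
BBRBB
BWRBB
BBRBB
BBBBB
After op 2 fill(2,2,R) [12 cells changed]:
RRRBB
RRRBB
RRRBB
RRRBB
BBRBB
BWRBB
BBRBB
BBBBB
After op 3 paint(3,1,B):
RRRBB
RRRBB
RRRBB
RBRBB
BBRBB
BWRBB
BBRBB
BBBBB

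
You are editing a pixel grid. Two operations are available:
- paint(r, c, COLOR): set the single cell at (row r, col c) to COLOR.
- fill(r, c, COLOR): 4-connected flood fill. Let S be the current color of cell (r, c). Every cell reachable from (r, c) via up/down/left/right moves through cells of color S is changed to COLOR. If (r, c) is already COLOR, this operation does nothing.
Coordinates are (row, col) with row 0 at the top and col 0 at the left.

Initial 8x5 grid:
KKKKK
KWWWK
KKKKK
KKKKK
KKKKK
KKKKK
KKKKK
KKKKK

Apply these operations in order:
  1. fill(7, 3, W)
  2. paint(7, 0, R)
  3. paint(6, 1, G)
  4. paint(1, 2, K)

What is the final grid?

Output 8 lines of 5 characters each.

Answer: WWWWW
WWKWW
WWWWW
WWWWW
WWWWW
WWWWW
WGWWW
RWWWW

Derivation:
After op 1 fill(7,3,W) [37 cells changed]:
WWWWW
WWWWW
WWWWW
WWWWW
WWWWW
WWWWW
WWWWW
WWWWW
After op 2 paint(7,0,R):
WWWWW
WWWWW
WWWWW
WWWWW
WWWWW
WWWWW
WWWWW
RWWWW
After op 3 paint(6,1,G):
WWWWW
WWWWW
WWWWW
WWWWW
WWWWW
WWWWW
WGWWW
RWWWW
After op 4 paint(1,2,K):
WWWWW
WWKWW
WWWWW
WWWWW
WWWWW
WWWWW
WGWWW
RWWWW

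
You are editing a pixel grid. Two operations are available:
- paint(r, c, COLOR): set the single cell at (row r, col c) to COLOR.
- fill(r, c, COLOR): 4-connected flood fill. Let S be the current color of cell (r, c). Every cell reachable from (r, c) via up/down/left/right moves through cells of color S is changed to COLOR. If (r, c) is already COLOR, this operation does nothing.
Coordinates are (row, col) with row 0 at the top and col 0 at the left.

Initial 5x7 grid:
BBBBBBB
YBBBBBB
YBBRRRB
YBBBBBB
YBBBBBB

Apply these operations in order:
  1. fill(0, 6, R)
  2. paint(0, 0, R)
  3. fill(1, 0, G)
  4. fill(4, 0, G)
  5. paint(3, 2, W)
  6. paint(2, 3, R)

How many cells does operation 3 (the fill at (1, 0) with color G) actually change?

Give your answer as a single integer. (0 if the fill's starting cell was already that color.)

Answer: 4

Derivation:
After op 1 fill(0,6,R) [28 cells changed]:
RRRRRRR
YRRRRRR
YRRRRRR
YRRRRRR
YRRRRRR
After op 2 paint(0,0,R):
RRRRRRR
YRRRRRR
YRRRRRR
YRRRRRR
YRRRRRR
After op 3 fill(1,0,G) [4 cells changed]:
RRRRRRR
GRRRRRR
GRRRRRR
GRRRRRR
GRRRRRR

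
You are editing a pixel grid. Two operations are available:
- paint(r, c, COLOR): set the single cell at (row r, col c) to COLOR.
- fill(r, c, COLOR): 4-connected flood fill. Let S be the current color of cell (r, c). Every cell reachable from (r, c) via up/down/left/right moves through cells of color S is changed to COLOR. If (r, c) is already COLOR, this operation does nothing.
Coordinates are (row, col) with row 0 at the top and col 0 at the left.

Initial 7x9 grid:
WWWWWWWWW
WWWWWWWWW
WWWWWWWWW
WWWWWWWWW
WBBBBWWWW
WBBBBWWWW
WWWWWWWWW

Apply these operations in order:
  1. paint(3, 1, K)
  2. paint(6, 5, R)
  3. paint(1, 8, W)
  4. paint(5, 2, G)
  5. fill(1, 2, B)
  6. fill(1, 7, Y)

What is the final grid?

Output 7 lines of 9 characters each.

After op 1 paint(3,1,K):
WWWWWWWWW
WWWWWWWWW
WWWWWWWWW
WKWWWWWWW
WBBBBWWWW
WBBBBWWWW
WWWWWWWWW
After op 2 paint(6,5,R):
WWWWWWWWW
WWWWWWWWW
WWWWWWWWW
WKWWWWWWW
WBBBBWWWW
WBBBBWWWW
WWWWWRWWW
After op 3 paint(1,8,W):
WWWWWWWWW
WWWWWWWWW
WWWWWWWWW
WKWWWWWWW
WBBBBWWWW
WBBBBWWWW
WWWWWRWWW
After op 4 paint(5,2,G):
WWWWWWWWW
WWWWWWWWW
WWWWWWWWW
WKWWWWWWW
WBBBBWWWW
WBGBBWWWW
WWWWWRWWW
After op 5 fill(1,2,B) [53 cells changed]:
BBBBBBBBB
BBBBBBBBB
BBBBBBBBB
BKBBBBBBB
BBBBBBBBB
BBGBBBBBB
BBBBBRBBB
After op 6 fill(1,7,Y) [60 cells changed]:
YYYYYYYYY
YYYYYYYYY
YYYYYYYYY
YKYYYYYYY
YYYYYYYYY
YYGYYYYYY
YYYYYRYYY

Answer: YYYYYYYYY
YYYYYYYYY
YYYYYYYYY
YKYYYYYYY
YYYYYYYYY
YYGYYYYYY
YYYYYRYYY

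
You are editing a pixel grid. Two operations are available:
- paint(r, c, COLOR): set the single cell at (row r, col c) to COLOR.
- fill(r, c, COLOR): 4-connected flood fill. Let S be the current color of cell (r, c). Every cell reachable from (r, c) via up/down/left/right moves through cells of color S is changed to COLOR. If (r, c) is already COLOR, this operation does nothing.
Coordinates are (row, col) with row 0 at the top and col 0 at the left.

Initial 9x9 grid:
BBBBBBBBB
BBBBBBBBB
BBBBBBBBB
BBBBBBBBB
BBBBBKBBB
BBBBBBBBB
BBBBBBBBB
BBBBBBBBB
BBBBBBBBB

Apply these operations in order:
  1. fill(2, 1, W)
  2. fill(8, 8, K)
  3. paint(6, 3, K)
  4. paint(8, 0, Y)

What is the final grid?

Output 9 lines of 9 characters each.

After op 1 fill(2,1,W) [80 cells changed]:
WWWWWWWWW
WWWWWWWWW
WWWWWWWWW
WWWWWWWWW
WWWWWKWWW
WWWWWWWWW
WWWWWWWWW
WWWWWWWWW
WWWWWWWWW
After op 2 fill(8,8,K) [80 cells changed]:
KKKKKKKKK
KKKKKKKKK
KKKKKKKKK
KKKKKKKKK
KKKKKKKKK
KKKKKKKKK
KKKKKKKKK
KKKKKKKKK
KKKKKKKKK
After op 3 paint(6,3,K):
KKKKKKKKK
KKKKKKKKK
KKKKKKKKK
KKKKKKKKK
KKKKKKKKK
KKKKKKKKK
KKKKKKKKK
KKKKKKKKK
KKKKKKKKK
After op 4 paint(8,0,Y):
KKKKKKKKK
KKKKKKKKK
KKKKKKKKK
KKKKKKKKK
KKKKKKKKK
KKKKKKKKK
KKKKKKKKK
KKKKKKKKK
YKKKKKKKK

Answer: KKKKKKKKK
KKKKKKKKK
KKKKKKKKK
KKKKKKKKK
KKKKKKKKK
KKKKKKKKK
KKKKKKKKK
KKKKKKKKK
YKKKKKKKK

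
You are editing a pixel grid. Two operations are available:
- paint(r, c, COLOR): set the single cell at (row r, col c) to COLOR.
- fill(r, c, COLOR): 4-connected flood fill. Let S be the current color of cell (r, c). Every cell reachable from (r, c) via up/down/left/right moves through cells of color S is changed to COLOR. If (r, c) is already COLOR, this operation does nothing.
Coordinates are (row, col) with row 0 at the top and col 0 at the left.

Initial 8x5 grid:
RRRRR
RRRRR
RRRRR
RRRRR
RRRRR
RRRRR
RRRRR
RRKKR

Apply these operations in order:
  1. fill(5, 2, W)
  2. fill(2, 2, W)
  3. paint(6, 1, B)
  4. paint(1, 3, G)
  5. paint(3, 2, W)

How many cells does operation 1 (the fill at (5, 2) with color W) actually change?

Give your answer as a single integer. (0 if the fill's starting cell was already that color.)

After op 1 fill(5,2,W) [38 cells changed]:
WWWWW
WWWWW
WWWWW
WWWWW
WWWWW
WWWWW
WWWWW
WWKKW

Answer: 38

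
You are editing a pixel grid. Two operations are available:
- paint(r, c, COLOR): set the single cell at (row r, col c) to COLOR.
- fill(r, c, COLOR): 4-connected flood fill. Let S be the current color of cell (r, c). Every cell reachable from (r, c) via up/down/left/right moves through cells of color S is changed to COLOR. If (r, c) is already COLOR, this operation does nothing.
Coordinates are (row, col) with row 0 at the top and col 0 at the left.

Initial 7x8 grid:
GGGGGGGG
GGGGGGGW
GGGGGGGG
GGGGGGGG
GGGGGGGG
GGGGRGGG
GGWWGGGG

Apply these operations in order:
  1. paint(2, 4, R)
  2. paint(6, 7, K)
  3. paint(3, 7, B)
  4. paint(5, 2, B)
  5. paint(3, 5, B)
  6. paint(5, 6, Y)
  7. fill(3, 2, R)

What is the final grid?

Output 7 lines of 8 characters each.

After op 1 paint(2,4,R):
GGGGGGGG
GGGGGGGW
GGGGRGGG
GGGGGGGG
GGGGGGGG
GGGGRGGG
GGWWGGGG
After op 2 paint(6,7,K):
GGGGGGGG
GGGGGGGW
GGGGRGGG
GGGGGGGG
GGGGGGGG
GGGGRGGG
GGWWGGGK
After op 3 paint(3,7,B):
GGGGGGGG
GGGGGGGW
GGGGRGGG
GGGGGGGB
GGGGGGGG
GGGGRGGG
GGWWGGGK
After op 4 paint(5,2,B):
GGGGGGGG
GGGGGGGW
GGGGRGGG
GGGGGGGB
GGGGGGGG
GGBGRGGG
GGWWGGGK
After op 5 paint(3,5,B):
GGGGGGGG
GGGGGGGW
GGGGRGGG
GGGGGBGB
GGGGGGGG
GGBGRGGG
GGWWGGGK
After op 6 paint(5,6,Y):
GGGGGGGG
GGGGGGGW
GGGGRGGG
GGGGGBGB
GGGGGGGG
GGBGRGYG
GGWWGGGK
After op 7 fill(3,2,R) [46 cells changed]:
RRRRRRRR
RRRRRRRW
RRRRRRRR
RRRRRBRB
RRRRRRRR
RRBRRRYR
RRWWRRRK

Answer: RRRRRRRR
RRRRRRRW
RRRRRRRR
RRRRRBRB
RRRRRRRR
RRBRRRYR
RRWWRRRK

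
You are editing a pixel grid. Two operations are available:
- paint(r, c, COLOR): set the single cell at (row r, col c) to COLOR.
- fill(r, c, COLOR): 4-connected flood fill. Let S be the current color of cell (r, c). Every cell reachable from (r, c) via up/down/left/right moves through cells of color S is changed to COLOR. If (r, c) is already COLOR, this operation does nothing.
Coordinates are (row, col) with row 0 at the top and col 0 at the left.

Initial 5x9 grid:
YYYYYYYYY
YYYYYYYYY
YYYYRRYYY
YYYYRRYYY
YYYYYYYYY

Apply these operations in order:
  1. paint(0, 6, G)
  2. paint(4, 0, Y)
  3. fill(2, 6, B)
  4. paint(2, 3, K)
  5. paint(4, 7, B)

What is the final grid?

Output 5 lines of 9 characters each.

Answer: BBBBBBGBB
BBBBBBBBB
BBBKRRBBB
BBBBRRBBB
BBBBBBBBB

Derivation:
After op 1 paint(0,6,G):
YYYYYYGYY
YYYYYYYYY
YYYYRRYYY
YYYYRRYYY
YYYYYYYYY
After op 2 paint(4,0,Y):
YYYYYYGYY
YYYYYYYYY
YYYYRRYYY
YYYYRRYYY
YYYYYYYYY
After op 3 fill(2,6,B) [40 cells changed]:
BBBBBBGBB
BBBBBBBBB
BBBBRRBBB
BBBBRRBBB
BBBBBBBBB
After op 4 paint(2,3,K):
BBBBBBGBB
BBBBBBBBB
BBBKRRBBB
BBBBRRBBB
BBBBBBBBB
After op 5 paint(4,7,B):
BBBBBBGBB
BBBBBBBBB
BBBKRRBBB
BBBBRRBBB
BBBBBBBBB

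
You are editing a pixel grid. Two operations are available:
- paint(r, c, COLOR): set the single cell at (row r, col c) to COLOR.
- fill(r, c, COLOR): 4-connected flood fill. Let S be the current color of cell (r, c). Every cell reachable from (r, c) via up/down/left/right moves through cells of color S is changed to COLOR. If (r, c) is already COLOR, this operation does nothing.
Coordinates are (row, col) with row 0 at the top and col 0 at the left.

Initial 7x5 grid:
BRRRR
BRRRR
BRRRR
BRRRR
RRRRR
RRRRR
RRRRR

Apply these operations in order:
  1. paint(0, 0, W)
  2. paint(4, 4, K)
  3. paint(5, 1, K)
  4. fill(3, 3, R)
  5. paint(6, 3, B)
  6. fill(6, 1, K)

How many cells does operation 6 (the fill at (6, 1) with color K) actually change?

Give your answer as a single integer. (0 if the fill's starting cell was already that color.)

Answer: 28

Derivation:
After op 1 paint(0,0,W):
WRRRR
BRRRR
BRRRR
BRRRR
RRRRR
RRRRR
RRRRR
After op 2 paint(4,4,K):
WRRRR
BRRRR
BRRRR
BRRRR
RRRRK
RRRRR
RRRRR
After op 3 paint(5,1,K):
WRRRR
BRRRR
BRRRR
BRRRR
RRRRK
RKRRR
RRRRR
After op 4 fill(3,3,R) [0 cells changed]:
WRRRR
BRRRR
BRRRR
BRRRR
RRRRK
RKRRR
RRRRR
After op 5 paint(6,3,B):
WRRRR
BRRRR
BRRRR
BRRRR
RRRRK
RKRRR
RRRBR
After op 6 fill(6,1,K) [28 cells changed]:
WKKKK
BKKKK
BKKKK
BKKKK
KKKKK
KKKKK
KKKBK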